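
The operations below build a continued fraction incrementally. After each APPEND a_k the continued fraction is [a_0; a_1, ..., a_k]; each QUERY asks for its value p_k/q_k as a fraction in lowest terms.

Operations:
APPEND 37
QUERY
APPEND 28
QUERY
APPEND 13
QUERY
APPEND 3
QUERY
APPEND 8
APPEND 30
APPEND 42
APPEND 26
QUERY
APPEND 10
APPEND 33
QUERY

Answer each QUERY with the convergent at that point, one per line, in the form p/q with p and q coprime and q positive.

APPEND 37: p_0 = 37·1 + 0 = 37, q_0 = 37·0 + 1 = 1 → 37/1
APPEND 28: p_1 = 28·37 + 1 = 1037, q_1 = 28·1 + 0 = 28 → 1037/28
APPEND 13: p_2 = 13·1037 + 37 = 13518, q_2 = 13·28 + 1 = 365 → 13518/365
APPEND 3: p_3 = 3·13518 + 1037 = 41591, q_3 = 3·365 + 28 = 1123 → 41591/1123
APPEND 8: p_4 = 8·41591 + 13518 = 346246, q_4 = 8·1123 + 365 = 9349 → 346246/9349
APPEND 30: p_5 = 30·346246 + 41591 = 10428971, q_5 = 30·9349 + 1123 = 281593 → 10428971/281593
APPEND 42: p_6 = 42·10428971 + 346246 = 438363028, q_6 = 42·281593 + 9349 = 11836255 → 438363028/11836255
APPEND 26: p_7 = 26·438363028 + 10428971 = 11407867699, q_7 = 26·11836255 + 281593 = 308024223 → 11407867699/308024223
APPEND 10: p_8 = 10·11407867699 + 438363028 = 114517040018, q_8 = 10·308024223 + 11836255 = 3092078485 → 114517040018/3092078485
APPEND 33: p_9 = 33·114517040018 + 11407867699 = 3790470188293, q_9 = 33·3092078485 + 308024223 = 102346614228 → 3790470188293/102346614228

37/1
1037/28
13518/365
41591/1123
11407867699/308024223
3790470188293/102346614228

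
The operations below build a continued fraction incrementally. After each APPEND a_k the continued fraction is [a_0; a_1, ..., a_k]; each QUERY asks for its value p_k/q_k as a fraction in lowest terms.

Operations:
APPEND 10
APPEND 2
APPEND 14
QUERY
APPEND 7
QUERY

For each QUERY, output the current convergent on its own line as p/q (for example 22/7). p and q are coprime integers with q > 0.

APPEND 10: p_0 = 10·1 + 0 = 10, q_0 = 10·0 + 1 = 1 → 10/1
APPEND 2: p_1 = 2·10 + 1 = 21, q_1 = 2·1 + 0 = 2 → 21/2
APPEND 14: p_2 = 14·21 + 10 = 304, q_2 = 14·2 + 1 = 29 → 304/29
APPEND 7: p_3 = 7·304 + 21 = 2149, q_3 = 7·29 + 2 = 205 → 2149/205

304/29
2149/205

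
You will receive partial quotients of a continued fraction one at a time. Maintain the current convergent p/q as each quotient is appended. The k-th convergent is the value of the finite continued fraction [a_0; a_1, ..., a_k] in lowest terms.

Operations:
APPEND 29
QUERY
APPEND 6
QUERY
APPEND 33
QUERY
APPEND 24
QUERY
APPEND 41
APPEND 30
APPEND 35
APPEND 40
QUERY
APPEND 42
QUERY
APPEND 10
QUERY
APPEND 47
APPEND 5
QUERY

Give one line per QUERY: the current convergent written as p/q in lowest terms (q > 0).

APPEND 29: p_0 = 29·1 + 0 = 29, q_0 = 29·0 + 1 = 1 → 29/1
APPEND 6: p_1 = 6·29 + 1 = 175, q_1 = 6·1 + 0 = 6 → 175/6
APPEND 33: p_2 = 33·175 + 29 = 5804, q_2 = 33·6 + 1 = 199 → 5804/199
APPEND 24: p_3 = 24·5804 + 175 = 139471, q_3 = 24·199 + 6 = 4782 → 139471/4782
APPEND 41: p_4 = 41·139471 + 5804 = 5724115, q_4 = 41·4782 + 199 = 196261 → 5724115/196261
APPEND 30: p_5 = 30·5724115 + 139471 = 171862921, q_5 = 30·196261 + 4782 = 5892612 → 171862921/5892612
APPEND 35: p_6 = 35·171862921 + 5724115 = 6020926350, q_6 = 35·5892612 + 196261 = 206437681 → 6020926350/206437681
APPEND 40: p_7 = 40·6020926350 + 171862921 = 241008916921, q_7 = 40·206437681 + 5892612 = 8263399852 → 241008916921/8263399852
APPEND 42: p_8 = 42·241008916921 + 6020926350 = 10128395437032, q_8 = 42·8263399852 + 206437681 = 347269231465 → 10128395437032/347269231465
APPEND 10: p_9 = 10·10128395437032 + 241008916921 = 101524963287241, q_9 = 10·347269231465 + 8263399852 = 3480955714502 → 101524963287241/3480955714502
APPEND 47: p_10 = 47·101524963287241 + 10128395437032 = 4781801669937359, q_10 = 47·3480955714502 + 347269231465 = 163952187813059 → 4781801669937359/163952187813059
APPEND 5: p_11 = 5·4781801669937359 + 101524963287241 = 24010533312974036, q_11 = 5·163952187813059 + 3480955714502 = 823241894779797 → 24010533312974036/823241894779797

29/1
175/6
5804/199
139471/4782
241008916921/8263399852
10128395437032/347269231465
101524963287241/3480955714502
24010533312974036/823241894779797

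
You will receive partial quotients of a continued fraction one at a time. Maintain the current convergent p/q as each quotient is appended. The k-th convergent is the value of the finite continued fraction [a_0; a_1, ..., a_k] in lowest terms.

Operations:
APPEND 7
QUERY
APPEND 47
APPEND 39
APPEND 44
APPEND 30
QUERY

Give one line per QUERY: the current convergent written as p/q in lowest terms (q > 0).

7/1
17020417/2424124

APPEND 7: p_0 = 7·1 + 0 = 7, q_0 = 7·0 + 1 = 1 → 7/1
APPEND 47: p_1 = 47·7 + 1 = 330, q_1 = 47·1 + 0 = 47 → 330/47
APPEND 39: p_2 = 39·330 + 7 = 12877, q_2 = 39·47 + 1 = 1834 → 12877/1834
APPEND 44: p_3 = 44·12877 + 330 = 566918, q_3 = 44·1834 + 47 = 80743 → 566918/80743
APPEND 30: p_4 = 30·566918 + 12877 = 17020417, q_4 = 30·80743 + 1834 = 2424124 → 17020417/2424124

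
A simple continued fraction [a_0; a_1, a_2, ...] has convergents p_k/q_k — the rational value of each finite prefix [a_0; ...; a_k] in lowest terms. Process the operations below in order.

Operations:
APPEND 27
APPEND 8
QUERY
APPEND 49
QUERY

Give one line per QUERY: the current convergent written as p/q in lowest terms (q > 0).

APPEND 27: p_0 = 27·1 + 0 = 27, q_0 = 27·0 + 1 = 1 → 27/1
APPEND 8: p_1 = 8·27 + 1 = 217, q_1 = 8·1 + 0 = 8 → 217/8
APPEND 49: p_2 = 49·217 + 27 = 10660, q_2 = 49·8 + 1 = 393 → 10660/393

217/8
10660/393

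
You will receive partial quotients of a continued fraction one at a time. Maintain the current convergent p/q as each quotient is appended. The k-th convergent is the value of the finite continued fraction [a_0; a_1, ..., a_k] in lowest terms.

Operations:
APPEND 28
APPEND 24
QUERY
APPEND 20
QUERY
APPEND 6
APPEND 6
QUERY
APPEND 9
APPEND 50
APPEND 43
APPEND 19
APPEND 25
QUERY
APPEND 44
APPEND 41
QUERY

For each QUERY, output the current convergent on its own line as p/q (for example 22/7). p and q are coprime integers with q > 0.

APPEND 28: p_0 = 28·1 + 0 = 28, q_0 = 28·0 + 1 = 1 → 28/1
APPEND 24: p_1 = 24·28 + 1 = 673, q_1 = 24·1 + 0 = 24 → 673/24
APPEND 20: p_2 = 20·673 + 28 = 13488, q_2 = 20·24 + 1 = 481 → 13488/481
APPEND 6: p_3 = 6·13488 + 673 = 81601, q_3 = 6·481 + 24 = 2910 → 81601/2910
APPEND 6: p_4 = 6·81601 + 13488 = 503094, q_4 = 6·2910 + 481 = 17941 → 503094/17941
APPEND 9: p_5 = 9·503094 + 81601 = 4609447, q_5 = 9·17941 + 2910 = 164379 → 4609447/164379
APPEND 50: p_6 = 50·4609447 + 503094 = 230975444, q_6 = 50·164379 + 17941 = 8236891 → 230975444/8236891
APPEND 43: p_7 = 43·230975444 + 4609447 = 9936553539, q_7 = 43·8236891 + 164379 = 354350692 → 9936553539/354350692
APPEND 19: p_8 = 19·9936553539 + 230975444 = 189025492685, q_8 = 19·354350692 + 8236891 = 6740900039 → 189025492685/6740900039
APPEND 25: p_9 = 25·189025492685 + 9936553539 = 4735573870664, q_9 = 25·6740900039 + 354350692 = 168876851667 → 4735573870664/168876851667
APPEND 44: p_10 = 44·4735573870664 + 189025492685 = 208554275801901, q_10 = 44·168876851667 + 6740900039 = 7437322373387 → 208554275801901/7437322373387
APPEND 41: p_11 = 41·208554275801901 + 4735573870664 = 8555460881748605, q_11 = 41·7437322373387 + 168876851667 = 305099094160534 → 8555460881748605/305099094160534

673/24
13488/481
503094/17941
4735573870664/168876851667
8555460881748605/305099094160534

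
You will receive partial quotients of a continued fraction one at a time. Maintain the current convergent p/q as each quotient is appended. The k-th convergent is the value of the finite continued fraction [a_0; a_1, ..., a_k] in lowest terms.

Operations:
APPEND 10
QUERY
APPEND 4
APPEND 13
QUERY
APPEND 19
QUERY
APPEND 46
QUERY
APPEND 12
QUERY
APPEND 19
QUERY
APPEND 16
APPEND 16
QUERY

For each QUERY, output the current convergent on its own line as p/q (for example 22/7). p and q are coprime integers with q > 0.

10/1
543/53
10358/1011
477011/46559
5734490/559719
109432321/10681220
28215858337/2754029044

APPEND 10: p_0 = 10·1 + 0 = 10, q_0 = 10·0 + 1 = 1 → 10/1
APPEND 4: p_1 = 4·10 + 1 = 41, q_1 = 4·1 + 0 = 4 → 41/4
APPEND 13: p_2 = 13·41 + 10 = 543, q_2 = 13·4 + 1 = 53 → 543/53
APPEND 19: p_3 = 19·543 + 41 = 10358, q_3 = 19·53 + 4 = 1011 → 10358/1011
APPEND 46: p_4 = 46·10358 + 543 = 477011, q_4 = 46·1011 + 53 = 46559 → 477011/46559
APPEND 12: p_5 = 12·477011 + 10358 = 5734490, q_5 = 12·46559 + 1011 = 559719 → 5734490/559719
APPEND 19: p_6 = 19·5734490 + 477011 = 109432321, q_6 = 19·559719 + 46559 = 10681220 → 109432321/10681220
APPEND 16: p_7 = 16·109432321 + 5734490 = 1756651626, q_7 = 16·10681220 + 559719 = 171459239 → 1756651626/171459239
APPEND 16: p_8 = 16·1756651626 + 109432321 = 28215858337, q_8 = 16·171459239 + 10681220 = 2754029044 → 28215858337/2754029044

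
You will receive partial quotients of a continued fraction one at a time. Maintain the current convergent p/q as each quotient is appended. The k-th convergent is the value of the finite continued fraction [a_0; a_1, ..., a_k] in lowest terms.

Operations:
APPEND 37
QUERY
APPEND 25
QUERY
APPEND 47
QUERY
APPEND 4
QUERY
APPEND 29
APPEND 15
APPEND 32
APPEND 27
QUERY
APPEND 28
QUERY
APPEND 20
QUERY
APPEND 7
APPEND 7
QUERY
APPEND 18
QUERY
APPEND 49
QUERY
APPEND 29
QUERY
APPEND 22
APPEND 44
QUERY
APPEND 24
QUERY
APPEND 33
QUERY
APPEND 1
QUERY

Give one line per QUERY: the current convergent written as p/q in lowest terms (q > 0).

APPEND 37: p_0 = 37·1 + 0 = 37, q_0 = 37·0 + 1 = 1 → 37/1
APPEND 25: p_1 = 25·37 + 1 = 926, q_1 = 25·1 + 0 = 25 → 926/25
APPEND 47: p_2 = 47·926 + 37 = 43559, q_2 = 47·25 + 1 = 1176 → 43559/1176
APPEND 4: p_3 = 4·43559 + 926 = 175162, q_3 = 4·1176 + 25 = 4729 → 175162/4729
APPEND 29: p_4 = 29·175162 + 43559 = 5123257, q_4 = 29·4729 + 1176 = 138317 → 5123257/138317
APPEND 15: p_5 = 15·5123257 + 175162 = 77024017, q_5 = 15·138317 + 4729 = 2079484 → 77024017/2079484
APPEND 32: p_6 = 32·77024017 + 5123257 = 2469891801, q_6 = 32·2079484 + 138317 = 66681805 → 2469891801/66681805
APPEND 27: p_7 = 27·2469891801 + 77024017 = 66764102644, q_7 = 27·66681805 + 2079484 = 1802488219 → 66764102644/1802488219
APPEND 28: p_8 = 28·66764102644 + 2469891801 = 1871864765833, q_8 = 28·1802488219 + 66681805 = 50536351937 → 1871864765833/50536351937
APPEND 20: p_9 = 20·1871864765833 + 66764102644 = 37504059419304, q_9 = 20·50536351937 + 1802488219 = 1012529526959 → 37504059419304/1012529526959
APPEND 7: p_10 = 7·37504059419304 + 1871864765833 = 264400280700961, q_10 = 7·1012529526959 + 50536351937 = 7138243040650 → 264400280700961/7138243040650
APPEND 7: p_11 = 7·264400280700961 + 37504059419304 = 1888306024326031, q_11 = 7·7138243040650 + 1012529526959 = 50980230811509 → 1888306024326031/50980230811509
APPEND 18: p_12 = 18·1888306024326031 + 264400280700961 = 34253908718569519, q_12 = 18·50980230811509 + 7138243040650 = 924782397647812 → 34253908718569519/924782397647812
APPEND 49: p_13 = 49·34253908718569519 + 1888306024326031 = 1680329833234232462, q_13 = 49·924782397647812 + 50980230811509 = 45365317715554297 → 1680329833234232462/45365317715554297
APPEND 29: p_14 = 29·1680329833234232462 + 34253908718569519 = 48763819072511310917, q_14 = 29·45365317715554297 + 924782397647812 = 1316518996148722425 → 48763819072511310917/1316518996148722425
APPEND 22: p_15 = 22·48763819072511310917 + 1680329833234232462 = 1074484349428483072636, q_15 = 22·1316518996148722425 + 45365317715554297 = 29008783232987447647 → 1074484349428483072636/29008783232987447647
APPEND 44: p_16 = 44·1074484349428483072636 + 48763819072511310917 = 47326075193925766506901, q_16 = 44·29008783232987447647 + 1316518996148722425 = 1277702981247596418893 → 47326075193925766506901/1277702981247596418893
APPEND 24: p_17 = 24·47326075193925766506901 + 1074484349428483072636 = 1136900289003646879238260, q_17 = 24·1277702981247596418893 + 29008783232987447647 = 30693880333175301501079 → 1136900289003646879238260/30693880333175301501079
APPEND 33: p_18 = 33·1136900289003646879238260 + 47326075193925766506901 = 37565035612314272781369481, q_18 = 33·30693880333175301501079 + 1277702981247596418893 = 1014175753976032545954500 → 37565035612314272781369481/1014175753976032545954500
APPEND 1: p_19 = 1·37565035612314272781369481 + 1136900289003646879238260 = 38701935901317919660607741, q_19 = 1·1014175753976032545954500 + 30693880333175301501079 = 1044869634309207847455579 → 38701935901317919660607741/1044869634309207847455579

37/1
926/25
43559/1176
175162/4729
66764102644/1802488219
1871864765833/50536351937
37504059419304/1012529526959
1888306024326031/50980230811509
34253908718569519/924782397647812
1680329833234232462/45365317715554297
48763819072511310917/1316518996148722425
47326075193925766506901/1277702981247596418893
1136900289003646879238260/30693880333175301501079
37565035612314272781369481/1014175753976032545954500
38701935901317919660607741/1044869634309207847455579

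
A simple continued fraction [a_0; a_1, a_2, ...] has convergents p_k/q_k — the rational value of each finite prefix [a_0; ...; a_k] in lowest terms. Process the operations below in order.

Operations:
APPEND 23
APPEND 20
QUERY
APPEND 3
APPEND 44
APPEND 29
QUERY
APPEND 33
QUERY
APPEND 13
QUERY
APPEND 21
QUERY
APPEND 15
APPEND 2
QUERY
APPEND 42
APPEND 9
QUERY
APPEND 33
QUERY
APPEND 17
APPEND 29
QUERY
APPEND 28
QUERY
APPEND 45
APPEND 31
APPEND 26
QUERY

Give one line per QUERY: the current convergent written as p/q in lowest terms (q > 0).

461/20
1808831/78477
59753748/2592445
778607555/33780262
16410512403/711977947
510283099603/22138876881
195619721391937/8487055383102
6477129632410847/281013373920835
3205375010331324591/139066731323002448
89860807112749464884/3898654191456105841
3268218328917765682294381/141793218823884005343317

APPEND 23: p_0 = 23·1 + 0 = 23, q_0 = 23·0 + 1 = 1 → 23/1
APPEND 20: p_1 = 20·23 + 1 = 461, q_1 = 20·1 + 0 = 20 → 461/20
APPEND 3: p_2 = 3·461 + 23 = 1406, q_2 = 3·20 + 1 = 61 → 1406/61
APPEND 44: p_3 = 44·1406 + 461 = 62325, q_3 = 44·61 + 20 = 2704 → 62325/2704
APPEND 29: p_4 = 29·62325 + 1406 = 1808831, q_4 = 29·2704 + 61 = 78477 → 1808831/78477
APPEND 33: p_5 = 33·1808831 + 62325 = 59753748, q_5 = 33·78477 + 2704 = 2592445 → 59753748/2592445
APPEND 13: p_6 = 13·59753748 + 1808831 = 778607555, q_6 = 13·2592445 + 78477 = 33780262 → 778607555/33780262
APPEND 21: p_7 = 21·778607555 + 59753748 = 16410512403, q_7 = 21·33780262 + 2592445 = 711977947 → 16410512403/711977947
APPEND 15: p_8 = 15·16410512403 + 778607555 = 246936293600, q_8 = 15·711977947 + 33780262 = 10713449467 → 246936293600/10713449467
APPEND 2: p_9 = 2·246936293600 + 16410512403 = 510283099603, q_9 = 2·10713449467 + 711977947 = 22138876881 → 510283099603/22138876881
APPEND 42: p_10 = 42·510283099603 + 246936293600 = 21678826476926, q_10 = 42·22138876881 + 10713449467 = 940546278469 → 21678826476926/940546278469
APPEND 9: p_11 = 9·21678826476926 + 510283099603 = 195619721391937, q_11 = 9·940546278469 + 22138876881 = 8487055383102 → 195619721391937/8487055383102
APPEND 33: p_12 = 33·195619721391937 + 21678826476926 = 6477129632410847, q_12 = 33·8487055383102 + 940546278469 = 281013373920835 → 6477129632410847/281013373920835
APPEND 17: p_13 = 17·6477129632410847 + 195619721391937 = 110306823472376336, q_13 = 17·281013373920835 + 8487055383102 = 4785714412037297 → 110306823472376336/4785714412037297
APPEND 29: p_14 = 29·110306823472376336 + 6477129632410847 = 3205375010331324591, q_14 = 29·4785714412037297 + 281013373920835 = 139066731323002448 → 3205375010331324591/139066731323002448
APPEND 28: p_15 = 28·3205375010331324591 + 110306823472376336 = 89860807112749464884, q_15 = 28·139066731323002448 + 4785714412037297 = 3898654191456105841 → 89860807112749464884/3898654191456105841
APPEND 45: p_16 = 45·89860807112749464884 + 3205375010331324591 = 4046941695084057244371, q_16 = 45·3898654191456105841 + 139066731323002448 = 175578505346847765293 → 4046941695084057244371/175578505346847765293
APPEND 31: p_17 = 31·4046941695084057244371 + 89860807112749464884 = 125545053354718524040385, q_17 = 31·175578505346847765293 + 3898654191456105841 = 5446832319943736829924 → 125545053354718524040385/5446832319943736829924
APPEND 26: p_18 = 26·125545053354718524040385 + 4046941695084057244371 = 3268218328917765682294381, q_18 = 26·5446832319943736829924 + 175578505346847765293 = 141793218823884005343317 → 3268218328917765682294381/141793218823884005343317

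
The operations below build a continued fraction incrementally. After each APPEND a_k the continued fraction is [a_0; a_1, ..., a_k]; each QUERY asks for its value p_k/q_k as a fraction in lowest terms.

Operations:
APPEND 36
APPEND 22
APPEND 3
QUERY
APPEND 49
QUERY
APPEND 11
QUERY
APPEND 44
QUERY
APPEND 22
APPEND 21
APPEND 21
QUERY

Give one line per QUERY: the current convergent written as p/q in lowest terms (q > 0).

APPEND 36: p_0 = 36·1 + 0 = 36, q_0 = 36·0 + 1 = 1 → 36/1
APPEND 22: p_1 = 22·36 + 1 = 793, q_1 = 22·1 + 0 = 22 → 793/22
APPEND 3: p_2 = 3·793 + 36 = 2415, q_2 = 3·22 + 1 = 67 → 2415/67
APPEND 49: p_3 = 49·2415 + 793 = 119128, q_3 = 49·67 + 22 = 3305 → 119128/3305
APPEND 11: p_4 = 11·119128 + 2415 = 1312823, q_4 = 11·3305 + 67 = 36422 → 1312823/36422
APPEND 44: p_5 = 44·1312823 + 119128 = 57883340, q_5 = 44·36422 + 3305 = 1605873 → 57883340/1605873
APPEND 22: p_6 = 22·57883340 + 1312823 = 1274746303, q_6 = 22·1605873 + 36422 = 35365628 → 1274746303/35365628
APPEND 21: p_7 = 21·1274746303 + 57883340 = 26827555703, q_7 = 21·35365628 + 1605873 = 744284061 → 26827555703/744284061
APPEND 21: p_8 = 21·26827555703 + 1274746303 = 564653416066, q_8 = 21·744284061 + 35365628 = 15665330909 → 564653416066/15665330909

2415/67
119128/3305
1312823/36422
57883340/1605873
564653416066/15665330909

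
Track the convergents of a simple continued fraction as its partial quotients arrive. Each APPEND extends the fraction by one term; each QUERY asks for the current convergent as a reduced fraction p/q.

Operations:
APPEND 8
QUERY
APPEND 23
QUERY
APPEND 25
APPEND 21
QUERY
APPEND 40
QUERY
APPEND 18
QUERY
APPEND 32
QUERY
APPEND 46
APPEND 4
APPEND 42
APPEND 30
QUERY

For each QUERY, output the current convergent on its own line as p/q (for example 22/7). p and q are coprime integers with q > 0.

8/1
185/23
97478/12119
3903753/485336
70365032/8748167
2255584777/280426680
529663833867073/65850715061558

APPEND 8: p_0 = 8·1 + 0 = 8, q_0 = 8·0 + 1 = 1 → 8/1
APPEND 23: p_1 = 23·8 + 1 = 185, q_1 = 23·1 + 0 = 23 → 185/23
APPEND 25: p_2 = 25·185 + 8 = 4633, q_2 = 25·23 + 1 = 576 → 4633/576
APPEND 21: p_3 = 21·4633 + 185 = 97478, q_3 = 21·576 + 23 = 12119 → 97478/12119
APPEND 40: p_4 = 40·97478 + 4633 = 3903753, q_4 = 40·12119 + 576 = 485336 → 3903753/485336
APPEND 18: p_5 = 18·3903753 + 97478 = 70365032, q_5 = 18·485336 + 12119 = 8748167 → 70365032/8748167
APPEND 32: p_6 = 32·70365032 + 3903753 = 2255584777, q_6 = 32·8748167 + 485336 = 280426680 → 2255584777/280426680
APPEND 46: p_7 = 46·2255584777 + 70365032 = 103827264774, q_7 = 46·280426680 + 8748167 = 12908375447 → 103827264774/12908375447
APPEND 4: p_8 = 4·103827264774 + 2255584777 = 417564643873, q_8 = 4·12908375447 + 280426680 = 51913928468 → 417564643873/51913928468
APPEND 42: p_9 = 42·417564643873 + 103827264774 = 17641542307440, q_9 = 42·51913928468 + 12908375447 = 2193293371103 → 17641542307440/2193293371103
APPEND 30: p_10 = 30·17641542307440 + 417564643873 = 529663833867073, q_10 = 30·2193293371103 + 51913928468 = 65850715061558 → 529663833867073/65850715061558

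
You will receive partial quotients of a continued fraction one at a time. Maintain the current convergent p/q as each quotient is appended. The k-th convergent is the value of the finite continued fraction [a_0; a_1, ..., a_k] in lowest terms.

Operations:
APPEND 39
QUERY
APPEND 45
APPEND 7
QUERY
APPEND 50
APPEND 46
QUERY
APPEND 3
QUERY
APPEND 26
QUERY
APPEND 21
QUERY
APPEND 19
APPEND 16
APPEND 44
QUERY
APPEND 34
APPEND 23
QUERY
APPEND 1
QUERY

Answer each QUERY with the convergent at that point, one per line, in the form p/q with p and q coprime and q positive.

39/1
12331/316
28454407/729186
85981527/2203403
2263974109/58017664
47629437816/1220574347
641688116556069/16444201102453
502776748912153379/12884393142765256
524608708077179349/13443869183707117

APPEND 39: p_0 = 39·1 + 0 = 39, q_0 = 39·0 + 1 = 1 → 39/1
APPEND 45: p_1 = 45·39 + 1 = 1756, q_1 = 45·1 + 0 = 45 → 1756/45
APPEND 7: p_2 = 7·1756 + 39 = 12331, q_2 = 7·45 + 1 = 316 → 12331/316
APPEND 50: p_3 = 50·12331 + 1756 = 618306, q_3 = 50·316 + 45 = 15845 → 618306/15845
APPEND 46: p_4 = 46·618306 + 12331 = 28454407, q_4 = 46·15845 + 316 = 729186 → 28454407/729186
APPEND 3: p_5 = 3·28454407 + 618306 = 85981527, q_5 = 3·729186 + 15845 = 2203403 → 85981527/2203403
APPEND 26: p_6 = 26·85981527 + 28454407 = 2263974109, q_6 = 26·2203403 + 729186 = 58017664 → 2263974109/58017664
APPEND 21: p_7 = 21·2263974109 + 85981527 = 47629437816, q_7 = 21·58017664 + 2203403 = 1220574347 → 47629437816/1220574347
APPEND 19: p_8 = 19·47629437816 + 2263974109 = 907223292613, q_8 = 19·1220574347 + 58017664 = 23248930257 → 907223292613/23248930257
APPEND 16: p_9 = 16·907223292613 + 47629437816 = 14563202119624, q_9 = 16·23248930257 + 1220574347 = 373203458459 → 14563202119624/373203458459
APPEND 44: p_10 = 44·14563202119624 + 907223292613 = 641688116556069, q_10 = 44·373203458459 + 23248930257 = 16444201102453 → 641688116556069/16444201102453
APPEND 34: p_11 = 34·641688116556069 + 14563202119624 = 21831959165025970, q_11 = 34·16444201102453 + 373203458459 = 559476040941861 → 21831959165025970/559476040941861
APPEND 23: p_12 = 23·21831959165025970 + 641688116556069 = 502776748912153379, q_12 = 23·559476040941861 + 16444201102453 = 12884393142765256 → 502776748912153379/12884393142765256
APPEND 1: p_13 = 1·502776748912153379 + 21831959165025970 = 524608708077179349, q_13 = 1·12884393142765256 + 559476040941861 = 13443869183707117 → 524608708077179349/13443869183707117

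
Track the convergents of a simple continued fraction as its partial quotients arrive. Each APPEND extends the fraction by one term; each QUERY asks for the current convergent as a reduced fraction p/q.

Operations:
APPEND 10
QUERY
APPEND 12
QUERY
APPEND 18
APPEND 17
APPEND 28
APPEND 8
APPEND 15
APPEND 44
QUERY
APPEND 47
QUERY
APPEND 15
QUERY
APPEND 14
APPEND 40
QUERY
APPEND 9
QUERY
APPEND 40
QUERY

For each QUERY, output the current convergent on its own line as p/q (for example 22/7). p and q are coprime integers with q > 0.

10/1
121/12
5607611785/556147901
263685008394/26151572107
3960882737695/392829729506
2232602616182655/221423541137146
20149139588980019/1998337638019505
808198186175383415/80154929061917346

APPEND 10: p_0 = 10·1 + 0 = 10, q_0 = 10·0 + 1 = 1 → 10/1
APPEND 12: p_1 = 12·10 + 1 = 121, q_1 = 12·1 + 0 = 12 → 121/12
APPEND 18: p_2 = 18·121 + 10 = 2188, q_2 = 18·12 + 1 = 217 → 2188/217
APPEND 17: p_3 = 17·2188 + 121 = 37317, q_3 = 17·217 + 12 = 3701 → 37317/3701
APPEND 28: p_4 = 28·37317 + 2188 = 1047064, q_4 = 28·3701 + 217 = 103845 → 1047064/103845
APPEND 8: p_5 = 8·1047064 + 37317 = 8413829, q_5 = 8·103845 + 3701 = 834461 → 8413829/834461
APPEND 15: p_6 = 15·8413829 + 1047064 = 127254499, q_6 = 15·834461 + 103845 = 12620760 → 127254499/12620760
APPEND 44: p_7 = 44·127254499 + 8413829 = 5607611785, q_7 = 44·12620760 + 834461 = 556147901 → 5607611785/556147901
APPEND 47: p_8 = 47·5607611785 + 127254499 = 263685008394, q_8 = 47·556147901 + 12620760 = 26151572107 → 263685008394/26151572107
APPEND 15: p_9 = 15·263685008394 + 5607611785 = 3960882737695, q_9 = 15·26151572107 + 556147901 = 392829729506 → 3960882737695/392829729506
APPEND 14: p_10 = 14·3960882737695 + 263685008394 = 55716043336124, q_10 = 14·392829729506 + 26151572107 = 5525767785191 → 55716043336124/5525767785191
APPEND 40: p_11 = 40·55716043336124 + 3960882737695 = 2232602616182655, q_11 = 40·5525767785191 + 392829729506 = 221423541137146 → 2232602616182655/221423541137146
APPEND 9: p_12 = 9·2232602616182655 + 55716043336124 = 20149139588980019, q_12 = 9·221423541137146 + 5525767785191 = 1998337638019505 → 20149139588980019/1998337638019505
APPEND 40: p_13 = 40·20149139588980019 + 2232602616182655 = 808198186175383415, q_13 = 40·1998337638019505 + 221423541137146 = 80154929061917346 → 808198186175383415/80154929061917346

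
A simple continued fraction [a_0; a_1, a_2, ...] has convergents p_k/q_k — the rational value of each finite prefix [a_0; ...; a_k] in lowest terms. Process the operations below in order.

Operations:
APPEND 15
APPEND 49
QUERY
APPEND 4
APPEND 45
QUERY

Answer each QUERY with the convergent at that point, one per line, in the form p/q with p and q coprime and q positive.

APPEND 15: p_0 = 15·1 + 0 = 15, q_0 = 15·0 + 1 = 1 → 15/1
APPEND 49: p_1 = 49·15 + 1 = 736, q_1 = 49·1 + 0 = 49 → 736/49
APPEND 4: p_2 = 4·736 + 15 = 2959, q_2 = 4·49 + 1 = 197 → 2959/197
APPEND 45: p_3 = 45·2959 + 736 = 133891, q_3 = 45·197 + 49 = 8914 → 133891/8914

736/49
133891/8914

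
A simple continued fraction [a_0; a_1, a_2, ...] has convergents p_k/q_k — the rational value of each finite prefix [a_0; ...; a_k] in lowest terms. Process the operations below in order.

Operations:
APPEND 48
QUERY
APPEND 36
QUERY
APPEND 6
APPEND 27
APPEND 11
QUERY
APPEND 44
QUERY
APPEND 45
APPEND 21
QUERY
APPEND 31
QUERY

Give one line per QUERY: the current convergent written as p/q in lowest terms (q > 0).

APPEND 48: p_0 = 48·1 + 0 = 48, q_0 = 48·0 + 1 = 1 → 48/1
APPEND 36: p_1 = 36·48 + 1 = 1729, q_1 = 36·1 + 0 = 36 → 1729/36
APPEND 6: p_2 = 6·1729 + 48 = 10422, q_2 = 6·36 + 1 = 217 → 10422/217
APPEND 27: p_3 = 27·10422 + 1729 = 283123, q_3 = 27·217 + 36 = 5895 → 283123/5895
APPEND 11: p_4 = 11·283123 + 10422 = 3124775, q_4 = 11·5895 + 217 = 65062 → 3124775/65062
APPEND 44: p_5 = 44·3124775 + 283123 = 137773223, q_5 = 44·65062 + 5895 = 2868623 → 137773223/2868623
APPEND 45: p_6 = 45·137773223 + 3124775 = 6202919810, q_6 = 45·2868623 + 65062 = 129153097 → 6202919810/129153097
APPEND 21: p_7 = 21·6202919810 + 137773223 = 130399089233, q_7 = 21·129153097 + 2868623 = 2715083660 → 130399089233/2715083660
APPEND 31: p_8 = 31·130399089233 + 6202919810 = 4048574686033, q_8 = 31·2715083660 + 129153097 = 84296746557 → 4048574686033/84296746557

48/1
1729/36
3124775/65062
137773223/2868623
130399089233/2715083660
4048574686033/84296746557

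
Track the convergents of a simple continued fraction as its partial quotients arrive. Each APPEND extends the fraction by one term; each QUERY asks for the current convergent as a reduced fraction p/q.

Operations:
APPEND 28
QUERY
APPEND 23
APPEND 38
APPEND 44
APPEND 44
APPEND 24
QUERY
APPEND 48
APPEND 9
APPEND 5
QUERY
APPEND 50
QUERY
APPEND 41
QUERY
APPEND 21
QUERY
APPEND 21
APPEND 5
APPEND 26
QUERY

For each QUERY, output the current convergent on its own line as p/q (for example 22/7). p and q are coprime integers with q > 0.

APPEND 28: p_0 = 28·1 + 0 = 28, q_0 = 28·0 + 1 = 1 → 28/1
APPEND 23: p_1 = 23·28 + 1 = 645, q_1 = 23·1 + 0 = 23 → 645/23
APPEND 38: p_2 = 38·645 + 28 = 24538, q_2 = 38·23 + 1 = 875 → 24538/875
APPEND 44: p_3 = 44·24538 + 645 = 1080317, q_3 = 44·875 + 23 = 38523 → 1080317/38523
APPEND 44: p_4 = 44·1080317 + 24538 = 47558486, q_4 = 44·38523 + 875 = 1695887 → 47558486/1695887
APPEND 24: p_5 = 24·47558486 + 1080317 = 1142483981, q_5 = 24·1695887 + 38523 = 40739811 → 1142483981/40739811
APPEND 48: p_6 = 48·1142483981 + 47558486 = 54886789574, q_6 = 48·40739811 + 1695887 = 1957206815 → 54886789574/1957206815
APPEND 9: p_7 = 9·54886789574 + 1142483981 = 495123590147, q_7 = 9·1957206815 + 40739811 = 17655601146 → 495123590147/17655601146
APPEND 5: p_8 = 5·495123590147 + 54886789574 = 2530504740309, q_8 = 5·17655601146 + 1957206815 = 90235212545 → 2530504740309/90235212545
APPEND 50: p_9 = 50·2530504740309 + 495123590147 = 127020360605597, q_9 = 50·90235212545 + 17655601146 = 4529416228396 → 127020360605597/4529416228396
APPEND 41: p_10 = 41·127020360605597 + 2530504740309 = 5210365289569786, q_10 = 41·4529416228396 + 90235212545 = 185796300576781 → 5210365289569786/185796300576781
APPEND 21: p_11 = 21·5210365289569786 + 127020360605597 = 109544691441571103, q_11 = 21·185796300576781 + 4529416228396 = 3906251728340797 → 109544691441571103/3906251728340797
APPEND 21: p_12 = 21·109544691441571103 + 5210365289569786 = 2305648885562562949, q_12 = 21·3906251728340797 + 185796300576781 = 82217082595733518 → 2305648885562562949/82217082595733518
APPEND 5: p_13 = 5·2305648885562562949 + 109544691441571103 = 11637789119254385848, q_13 = 5·82217082595733518 + 3906251728340797 = 414991664707008387 → 11637789119254385848/414991664707008387
APPEND 26: p_14 = 26·11637789119254385848 + 2305648885562562949 = 304888165986176594997, q_14 = 26·414991664707008387 + 82217082595733518 = 10872000364977951580 → 304888165986176594997/10872000364977951580

28/1
1142483981/40739811
2530504740309/90235212545
127020360605597/4529416228396
5210365289569786/185796300576781
109544691441571103/3906251728340797
304888165986176594997/10872000364977951580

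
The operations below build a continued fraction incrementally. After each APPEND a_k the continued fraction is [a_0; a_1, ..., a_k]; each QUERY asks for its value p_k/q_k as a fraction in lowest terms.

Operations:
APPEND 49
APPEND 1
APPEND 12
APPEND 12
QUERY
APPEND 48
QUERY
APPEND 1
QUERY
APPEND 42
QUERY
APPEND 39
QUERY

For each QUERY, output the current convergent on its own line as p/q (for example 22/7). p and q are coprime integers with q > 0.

APPEND 49: p_0 = 49·1 + 0 = 49, q_0 = 49·0 + 1 = 1 → 49/1
APPEND 1: p_1 = 1·49 + 1 = 50, q_1 = 1·1 + 0 = 1 → 50/1
APPEND 12: p_2 = 12·50 + 49 = 649, q_2 = 12·1 + 1 = 13 → 649/13
APPEND 12: p_3 = 12·649 + 50 = 7838, q_3 = 12·13 + 1 = 157 → 7838/157
APPEND 48: p_4 = 48·7838 + 649 = 376873, q_4 = 48·157 + 13 = 7549 → 376873/7549
APPEND 1: p_5 = 1·376873 + 7838 = 384711, q_5 = 1·7549 + 157 = 7706 → 384711/7706
APPEND 42: p_6 = 42·384711 + 376873 = 16534735, q_6 = 42·7706 + 7549 = 331201 → 16534735/331201
APPEND 39: p_7 = 39·16534735 + 384711 = 645239376, q_7 = 39·331201 + 7706 = 12924545 → 645239376/12924545

7838/157
376873/7549
384711/7706
16534735/331201
645239376/12924545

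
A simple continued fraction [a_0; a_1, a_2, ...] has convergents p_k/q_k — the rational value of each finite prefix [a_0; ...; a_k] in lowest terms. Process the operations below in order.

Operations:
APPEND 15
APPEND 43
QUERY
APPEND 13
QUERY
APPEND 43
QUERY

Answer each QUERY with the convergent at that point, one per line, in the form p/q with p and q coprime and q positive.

646/43
8413/560
362405/24123

APPEND 15: p_0 = 15·1 + 0 = 15, q_0 = 15·0 + 1 = 1 → 15/1
APPEND 43: p_1 = 43·15 + 1 = 646, q_1 = 43·1 + 0 = 43 → 646/43
APPEND 13: p_2 = 13·646 + 15 = 8413, q_2 = 13·43 + 1 = 560 → 8413/560
APPEND 43: p_3 = 43·8413 + 646 = 362405, q_3 = 43·560 + 43 = 24123 → 362405/24123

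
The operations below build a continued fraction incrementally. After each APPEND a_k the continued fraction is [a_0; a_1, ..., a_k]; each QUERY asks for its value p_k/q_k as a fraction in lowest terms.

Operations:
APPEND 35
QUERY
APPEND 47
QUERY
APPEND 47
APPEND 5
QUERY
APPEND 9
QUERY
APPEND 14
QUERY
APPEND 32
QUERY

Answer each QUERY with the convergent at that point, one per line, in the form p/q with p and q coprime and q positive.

35/1
1646/47
388631/11097
3575076/102083
50439695/1440259
1617645316/46190371

APPEND 35: p_0 = 35·1 + 0 = 35, q_0 = 35·0 + 1 = 1 → 35/1
APPEND 47: p_1 = 47·35 + 1 = 1646, q_1 = 47·1 + 0 = 47 → 1646/47
APPEND 47: p_2 = 47·1646 + 35 = 77397, q_2 = 47·47 + 1 = 2210 → 77397/2210
APPEND 5: p_3 = 5·77397 + 1646 = 388631, q_3 = 5·2210 + 47 = 11097 → 388631/11097
APPEND 9: p_4 = 9·388631 + 77397 = 3575076, q_4 = 9·11097 + 2210 = 102083 → 3575076/102083
APPEND 14: p_5 = 14·3575076 + 388631 = 50439695, q_5 = 14·102083 + 11097 = 1440259 → 50439695/1440259
APPEND 32: p_6 = 32·50439695 + 3575076 = 1617645316, q_6 = 32·1440259 + 102083 = 46190371 → 1617645316/46190371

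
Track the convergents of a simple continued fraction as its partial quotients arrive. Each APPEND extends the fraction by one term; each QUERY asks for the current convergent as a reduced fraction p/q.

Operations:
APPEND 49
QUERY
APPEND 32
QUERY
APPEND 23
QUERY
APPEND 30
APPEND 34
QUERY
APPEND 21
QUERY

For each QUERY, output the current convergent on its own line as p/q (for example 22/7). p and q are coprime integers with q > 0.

49/1
1569/32
36136/737
36948202/753565
776997891/15847007

APPEND 49: p_0 = 49·1 + 0 = 49, q_0 = 49·0 + 1 = 1 → 49/1
APPEND 32: p_1 = 32·49 + 1 = 1569, q_1 = 32·1 + 0 = 32 → 1569/32
APPEND 23: p_2 = 23·1569 + 49 = 36136, q_2 = 23·32 + 1 = 737 → 36136/737
APPEND 30: p_3 = 30·36136 + 1569 = 1085649, q_3 = 30·737 + 32 = 22142 → 1085649/22142
APPEND 34: p_4 = 34·1085649 + 36136 = 36948202, q_4 = 34·22142 + 737 = 753565 → 36948202/753565
APPEND 21: p_5 = 21·36948202 + 1085649 = 776997891, q_5 = 21·753565 + 22142 = 15847007 → 776997891/15847007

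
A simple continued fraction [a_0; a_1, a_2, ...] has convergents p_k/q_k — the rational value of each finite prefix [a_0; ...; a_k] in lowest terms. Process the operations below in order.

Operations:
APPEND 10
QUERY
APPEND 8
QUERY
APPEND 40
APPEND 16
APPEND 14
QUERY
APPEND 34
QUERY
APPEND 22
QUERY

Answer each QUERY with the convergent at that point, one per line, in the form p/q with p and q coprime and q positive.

10/1
81/8
732384/72337
24953137/2464602
549701398/54293581

APPEND 10: p_0 = 10·1 + 0 = 10, q_0 = 10·0 + 1 = 1 → 10/1
APPEND 8: p_1 = 8·10 + 1 = 81, q_1 = 8·1 + 0 = 8 → 81/8
APPEND 40: p_2 = 40·81 + 10 = 3250, q_2 = 40·8 + 1 = 321 → 3250/321
APPEND 16: p_3 = 16·3250 + 81 = 52081, q_3 = 16·321 + 8 = 5144 → 52081/5144
APPEND 14: p_4 = 14·52081 + 3250 = 732384, q_4 = 14·5144 + 321 = 72337 → 732384/72337
APPEND 34: p_5 = 34·732384 + 52081 = 24953137, q_5 = 34·72337 + 5144 = 2464602 → 24953137/2464602
APPEND 22: p_6 = 22·24953137 + 732384 = 549701398, q_6 = 22·2464602 + 72337 = 54293581 → 549701398/54293581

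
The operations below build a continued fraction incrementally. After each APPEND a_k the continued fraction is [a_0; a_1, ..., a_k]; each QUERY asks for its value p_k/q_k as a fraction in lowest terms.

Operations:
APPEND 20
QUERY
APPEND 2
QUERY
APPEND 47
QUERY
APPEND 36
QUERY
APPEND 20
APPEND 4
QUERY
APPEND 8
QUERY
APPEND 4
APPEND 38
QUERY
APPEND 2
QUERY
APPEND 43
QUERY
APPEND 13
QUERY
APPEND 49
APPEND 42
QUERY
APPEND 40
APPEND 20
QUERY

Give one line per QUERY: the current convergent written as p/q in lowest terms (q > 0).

20/1
41/2
1947/95
70133/3422
5688561/277562
46913095/2289031
7393868853/360769099
14981078647/730971884
651580250674/31792560111
8485524337409/414034253327
17499060981253439/853831815124955
14025076691439678939/684325673334551635

APPEND 20: p_0 = 20·1 + 0 = 20, q_0 = 20·0 + 1 = 1 → 20/1
APPEND 2: p_1 = 2·20 + 1 = 41, q_1 = 2·1 + 0 = 2 → 41/2
APPEND 47: p_2 = 47·41 + 20 = 1947, q_2 = 47·2 + 1 = 95 → 1947/95
APPEND 36: p_3 = 36·1947 + 41 = 70133, q_3 = 36·95 + 2 = 3422 → 70133/3422
APPEND 20: p_4 = 20·70133 + 1947 = 1404607, q_4 = 20·3422 + 95 = 68535 → 1404607/68535
APPEND 4: p_5 = 4·1404607 + 70133 = 5688561, q_5 = 4·68535 + 3422 = 277562 → 5688561/277562
APPEND 8: p_6 = 8·5688561 + 1404607 = 46913095, q_6 = 8·277562 + 68535 = 2289031 → 46913095/2289031
APPEND 4: p_7 = 4·46913095 + 5688561 = 193340941, q_7 = 4·2289031 + 277562 = 9433686 → 193340941/9433686
APPEND 38: p_8 = 38·193340941 + 46913095 = 7393868853, q_8 = 38·9433686 + 2289031 = 360769099 → 7393868853/360769099
APPEND 2: p_9 = 2·7393868853 + 193340941 = 14981078647, q_9 = 2·360769099 + 9433686 = 730971884 → 14981078647/730971884
APPEND 43: p_10 = 43·14981078647 + 7393868853 = 651580250674, q_10 = 43·730971884 + 360769099 = 31792560111 → 651580250674/31792560111
APPEND 13: p_11 = 13·651580250674 + 14981078647 = 8485524337409, q_11 = 13·31792560111 + 730971884 = 414034253327 → 8485524337409/414034253327
APPEND 49: p_12 = 49·8485524337409 + 651580250674 = 416442272783715, q_12 = 49·414034253327 + 31792560111 = 20319470973134 → 416442272783715/20319470973134
APPEND 42: p_13 = 42·416442272783715 + 8485524337409 = 17499060981253439, q_13 = 42·20319470973134 + 414034253327 = 853831815124955 → 17499060981253439/853831815124955
APPEND 40: p_14 = 40·17499060981253439 + 416442272783715 = 700378881522921275, q_14 = 40·853831815124955 + 20319470973134 = 34173592075971334 → 700378881522921275/34173592075971334
APPEND 20: p_15 = 20·700378881522921275 + 17499060981253439 = 14025076691439678939, q_15 = 20·34173592075971334 + 853831815124955 = 684325673334551635 → 14025076691439678939/684325673334551635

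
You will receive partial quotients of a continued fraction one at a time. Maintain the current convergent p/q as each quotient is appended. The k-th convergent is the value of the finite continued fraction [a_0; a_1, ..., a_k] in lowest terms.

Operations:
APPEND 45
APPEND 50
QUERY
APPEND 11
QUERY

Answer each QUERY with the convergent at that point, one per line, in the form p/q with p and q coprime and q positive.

2251/50
24806/551

APPEND 45: p_0 = 45·1 + 0 = 45, q_0 = 45·0 + 1 = 1 → 45/1
APPEND 50: p_1 = 50·45 + 1 = 2251, q_1 = 50·1 + 0 = 50 → 2251/50
APPEND 11: p_2 = 11·2251 + 45 = 24806, q_2 = 11·50 + 1 = 551 → 24806/551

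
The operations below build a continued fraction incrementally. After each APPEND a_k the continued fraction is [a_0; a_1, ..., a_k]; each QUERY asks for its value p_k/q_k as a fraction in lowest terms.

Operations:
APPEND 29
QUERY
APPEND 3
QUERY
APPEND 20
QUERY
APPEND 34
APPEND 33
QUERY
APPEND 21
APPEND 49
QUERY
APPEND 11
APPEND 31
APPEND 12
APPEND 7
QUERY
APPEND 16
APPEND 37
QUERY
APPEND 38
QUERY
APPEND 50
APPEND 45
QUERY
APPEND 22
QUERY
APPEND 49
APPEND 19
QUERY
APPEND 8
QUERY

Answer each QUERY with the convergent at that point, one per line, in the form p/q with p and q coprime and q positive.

APPEND 29: p_0 = 29·1 + 0 = 29, q_0 = 29·0 + 1 = 1 → 29/1
APPEND 3: p_1 = 3·29 + 1 = 88, q_1 = 3·1 + 0 = 3 → 88/3
APPEND 20: p_2 = 20·88 + 29 = 1789, q_2 = 20·3 + 1 = 61 → 1789/61
APPEND 34: p_3 = 34·1789 + 88 = 60914, q_3 = 34·61 + 3 = 2077 → 60914/2077
APPEND 33: p_4 = 33·60914 + 1789 = 2011951, q_4 = 33·2077 + 61 = 68602 → 2011951/68602
APPEND 21: p_5 = 21·2011951 + 60914 = 42311885, q_5 = 21·68602 + 2077 = 1442719 → 42311885/1442719
APPEND 49: p_6 = 49·42311885 + 2011951 = 2075294316, q_6 = 49·1442719 + 68602 = 70761833 → 2075294316/70761833
APPEND 11: p_7 = 11·2075294316 + 42311885 = 22870549361, q_7 = 11·70761833 + 1442719 = 779822882 → 22870549361/779822882
APPEND 31: p_8 = 31·22870549361 + 2075294316 = 711062324507, q_8 = 31·779822882 + 70761833 = 24245271175 → 711062324507/24245271175
APPEND 12: p_9 = 12·711062324507 + 22870549361 = 8555618443445, q_9 = 12·24245271175 + 779822882 = 291723076982 → 8555618443445/291723076982
APPEND 7: p_10 = 7·8555618443445 + 711062324507 = 60600391428622, q_10 = 7·291723076982 + 24245271175 = 2066306810049 → 60600391428622/2066306810049
APPEND 16: p_11 = 16·60600391428622 + 8555618443445 = 978161881301397, q_11 = 16·2066306810049 + 291723076982 = 33352632037766 → 978161881301397/33352632037766
APPEND 37: p_12 = 37·978161881301397 + 60600391428622 = 36252589999580311, q_12 = 37·33352632037766 + 2066306810049 = 1236113692207391 → 36252589999580311/1236113692207391
APPEND 38: p_13 = 38·36252589999580311 + 978161881301397 = 1378576581865353215, q_13 = 38·1236113692207391 + 33352632037766 = 47005672935918624 → 1378576581865353215/47005672935918624
APPEND 50: p_14 = 50·1378576581865353215 + 36252589999580311 = 68965081683267241061, q_14 = 50·47005672935918624 + 1236113692207391 = 2351519760488138591 → 68965081683267241061/2351519760488138591
APPEND 45: p_15 = 45·68965081683267241061 + 1378576581865353215 = 3104807252328891200960, q_15 = 45·2351519760488138591 + 47005672935918624 = 105865394894902155219 → 3104807252328891200960/105865394894902155219
APPEND 22: p_16 = 22·3104807252328891200960 + 68965081683267241061 = 68374724632918873662181, q_16 = 22·105865394894902155219 + 2351519760488138591 = 2331390207448335553409 → 68374724632918873662181/2331390207448335553409
APPEND 49: p_17 = 49·68374724632918873662181 + 3104807252328891200960 = 3353466314265353700647829, q_17 = 49·2331390207448335553409 + 105865394894902155219 = 114343985559863344272260 → 3353466314265353700647829/114343985559863344272260
APPEND 19: p_18 = 19·3353466314265353700647829 + 68374724632918873662181 = 63784234695674639185970932, q_18 = 19·114343985559863344272260 + 2331390207448335553409 = 2174867115844851876726349 → 63784234695674639185970932/2174867115844851876726349
APPEND 8: p_19 = 8·63784234695674639185970932 + 3353466314265353700647829 = 513627343879662467188415285, q_19 = 8·2174867115844851876726349 + 114343985559863344272260 = 17513280912318678358083052 → 513627343879662467188415285/17513280912318678358083052

29/1
88/3
1789/61
2011951/68602
2075294316/70761833
60600391428622/2066306810049
36252589999580311/1236113692207391
1378576581865353215/47005672935918624
3104807252328891200960/105865394894902155219
68374724632918873662181/2331390207448335553409
63784234695674639185970932/2174867115844851876726349
513627343879662467188415285/17513280912318678358083052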